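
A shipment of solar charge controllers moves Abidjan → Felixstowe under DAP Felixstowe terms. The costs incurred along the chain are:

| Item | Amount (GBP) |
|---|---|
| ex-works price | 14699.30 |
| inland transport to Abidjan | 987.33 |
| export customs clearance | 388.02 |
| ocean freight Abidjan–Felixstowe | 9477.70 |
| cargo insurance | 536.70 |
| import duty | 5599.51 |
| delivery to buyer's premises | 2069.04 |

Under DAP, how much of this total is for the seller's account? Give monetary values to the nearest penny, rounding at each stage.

Seller's account: GBP 28158.09

DAP: the seller bears all costs to the named destination except import duty and clearance.
Seller's account: goods 14699.30 + inland to port 987.33 + export clearance 388.02 + freight 9477.70 + insurance 536.70 + delivery 2069.04 = 28158.09
Buyer's account: duty 5599.51 = 5599.51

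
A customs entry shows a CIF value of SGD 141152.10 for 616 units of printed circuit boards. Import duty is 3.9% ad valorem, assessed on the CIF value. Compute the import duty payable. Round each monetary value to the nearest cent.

Import duty: SGD 5504.93

Import duty = 141152.10 × 3.9% = 5504.93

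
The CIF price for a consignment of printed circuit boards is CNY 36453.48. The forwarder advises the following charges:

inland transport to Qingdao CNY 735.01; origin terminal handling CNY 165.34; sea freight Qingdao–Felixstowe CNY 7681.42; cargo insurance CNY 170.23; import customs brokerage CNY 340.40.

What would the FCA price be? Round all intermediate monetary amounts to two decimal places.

Not relevant to the conversion: inland to port — on the seller under both CIF and FCA; already in the CIF price and stays in the FCA price. brokerage — on the buyer under both terms; not part of either seller's price.
From CIF to FCA, the seller no longer bears: origin terminal, freight, insurance.
FCA price = 36453.48 − 165.34 − 7681.42 − 170.23 = 28436.49

FCA price: CNY 28436.49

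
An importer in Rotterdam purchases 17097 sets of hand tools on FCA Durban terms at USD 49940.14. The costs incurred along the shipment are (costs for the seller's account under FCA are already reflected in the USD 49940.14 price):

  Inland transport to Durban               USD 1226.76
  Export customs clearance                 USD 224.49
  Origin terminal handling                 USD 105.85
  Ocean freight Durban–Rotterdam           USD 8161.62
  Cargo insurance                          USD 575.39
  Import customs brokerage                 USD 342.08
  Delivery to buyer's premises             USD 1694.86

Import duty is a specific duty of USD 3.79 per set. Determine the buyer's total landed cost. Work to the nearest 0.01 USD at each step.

FCA: the seller delivers export-cleared goods to the carrier; the buyer bears costs from that point.
Already in the invoice (seller's account under FCA): inland to port, export clearance — exclude.
CIF value = FCA price + origin terminal + freight + insurance = 49940.14 + 105.85 + 8161.62 + 575.39 = 58783.00
Import duty = 17097 × 3.79 = 64797.63
Buyer bears: origin terminal 105.85 + freight 8161.62 + insurance 575.39 + brokerage 342.08 + delivery 1694.86 + duty 64797.63 = 75677.43
Landed cost = invoice 49940.14 + 75677.43 = 125617.57

Total landed cost: USD 125617.57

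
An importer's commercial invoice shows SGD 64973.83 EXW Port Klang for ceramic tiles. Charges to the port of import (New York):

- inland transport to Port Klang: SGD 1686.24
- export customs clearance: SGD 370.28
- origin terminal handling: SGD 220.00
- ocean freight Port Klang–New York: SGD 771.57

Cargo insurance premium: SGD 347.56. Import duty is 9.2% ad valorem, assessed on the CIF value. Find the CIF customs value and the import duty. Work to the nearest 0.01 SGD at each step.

CIF = EXW price + pre-shipment costs + freight + insurance
CIF = 64973.83 + 1686.24 + 370.28 + 220.00 + 771.57 + 347.56 = 68369.48
Import duty = 68369.48 × 9.2% = 6289.99

CIF value: SGD 68369.48; import duty: SGD 6289.99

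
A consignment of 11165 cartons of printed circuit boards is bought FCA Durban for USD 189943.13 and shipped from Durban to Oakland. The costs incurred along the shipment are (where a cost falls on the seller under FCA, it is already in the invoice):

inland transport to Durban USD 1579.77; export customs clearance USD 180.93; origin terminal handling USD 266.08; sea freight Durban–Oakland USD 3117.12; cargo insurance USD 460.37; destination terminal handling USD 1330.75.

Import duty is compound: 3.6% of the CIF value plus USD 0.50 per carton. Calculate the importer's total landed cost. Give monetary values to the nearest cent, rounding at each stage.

Total landed cost: USD 207676.27

FCA: the seller delivers export-cleared goods to the carrier; the buyer bears costs from that point.
Already in the invoice (seller's account under FCA): inland to port, export clearance — exclude.
CIF value = FCA price + origin terminal + freight + insurance = 189943.13 + 266.08 + 3117.12 + 460.37 = 193786.70
Ad valorem component: 193786.70 × 3.6% = 6976.32
Specific component: 11165 × 0.50 = 5582.50
Import duty = 6976.32 + 5582.50 = 12558.82
Buyer bears: origin terminal 266.08 + freight 3117.12 + insurance 460.37 + destination terminal 1330.75 + duty 12558.82 = 17733.14
Landed cost = invoice 189943.13 + 17733.14 = 207676.27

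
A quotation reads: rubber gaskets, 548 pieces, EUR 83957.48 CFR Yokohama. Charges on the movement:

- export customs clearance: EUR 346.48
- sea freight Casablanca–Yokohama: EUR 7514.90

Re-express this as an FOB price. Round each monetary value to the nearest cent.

Not relevant to the conversion: export clearance — on the seller under both CFR and FOB; already in the CFR price and stays in the FOB price.
From CFR to FOB, the seller no longer bears: freight.
FOB price = 83957.48 − 7514.90 = 76442.58

FOB price: EUR 76442.58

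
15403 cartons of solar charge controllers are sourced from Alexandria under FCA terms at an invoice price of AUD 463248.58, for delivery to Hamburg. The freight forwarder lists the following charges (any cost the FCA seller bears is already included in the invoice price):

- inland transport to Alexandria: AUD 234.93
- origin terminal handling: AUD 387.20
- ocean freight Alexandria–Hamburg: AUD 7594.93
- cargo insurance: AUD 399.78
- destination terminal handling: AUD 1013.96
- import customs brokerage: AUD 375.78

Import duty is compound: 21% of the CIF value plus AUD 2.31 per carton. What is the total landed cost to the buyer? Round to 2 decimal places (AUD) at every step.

Total landed cost: AUD 607643.56

FCA: the seller delivers export-cleared goods to the carrier; the buyer bears costs from that point.
Already in the invoice (seller's account under FCA): inland to port — exclude.
CIF value = FCA price + origin terminal + freight + insurance = 463248.58 + 387.20 + 7594.93 + 399.78 = 471630.49
Ad valorem component: 471630.49 × 21% = 99042.40
Specific component: 15403 × 2.31 = 35580.93
Import duty = 99042.40 + 35580.93 = 134623.33
Buyer bears: origin terminal 387.20 + freight 7594.93 + insurance 399.78 + destination terminal 1013.96 + brokerage 375.78 + duty 134623.33 = 144394.98
Landed cost = invoice 463248.58 + 144394.98 = 607643.56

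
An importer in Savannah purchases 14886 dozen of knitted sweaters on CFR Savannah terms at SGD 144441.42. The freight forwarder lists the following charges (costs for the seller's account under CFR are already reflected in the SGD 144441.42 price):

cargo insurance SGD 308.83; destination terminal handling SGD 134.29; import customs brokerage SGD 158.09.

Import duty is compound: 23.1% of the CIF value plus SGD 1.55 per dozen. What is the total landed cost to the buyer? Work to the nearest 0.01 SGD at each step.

Total landed cost: SGD 201553.24

CFR: the seller pays costs through ocean freight to the destination port, but not insurance.
CIF value = CFR price + insurance = 144441.42 + 308.83 = 144750.25
Ad valorem component: 144750.25 × 23.1% = 33437.31
Specific component: 14886 × 1.55 = 23073.30
Import duty = 33437.31 + 23073.30 = 56510.61
Buyer bears: insurance 308.83 + destination terminal 134.29 + brokerage 158.09 + duty 56510.61 = 57111.82
Landed cost = invoice 144441.42 + 57111.82 = 201553.24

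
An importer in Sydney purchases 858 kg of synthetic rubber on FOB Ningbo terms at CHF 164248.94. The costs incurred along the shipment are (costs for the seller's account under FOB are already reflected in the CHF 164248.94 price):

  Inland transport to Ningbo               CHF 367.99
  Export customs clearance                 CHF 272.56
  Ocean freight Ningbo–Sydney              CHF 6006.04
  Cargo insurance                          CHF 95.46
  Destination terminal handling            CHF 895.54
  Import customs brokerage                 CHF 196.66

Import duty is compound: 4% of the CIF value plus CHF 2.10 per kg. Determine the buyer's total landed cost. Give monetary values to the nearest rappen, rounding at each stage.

Total landed cost: CHF 180058.46

FOB: the seller bears costs until goods are on board at the origin port; the buyer bears freight, insurance and all costs thereafter.
Already in the invoice (seller's account under FOB): inland to port, export clearance — exclude.
CIF value = FOB price + freight + insurance = 164248.94 + 6006.04 + 95.46 = 170350.44
Ad valorem component: 170350.44 × 4% = 6814.02
Specific component: 858 × 2.10 = 1801.80
Import duty = 6814.02 + 1801.80 = 8615.82
Buyer bears: freight 6006.04 + insurance 95.46 + destination terminal 895.54 + brokerage 196.66 + duty 8615.82 = 15809.52
Landed cost = invoice 164248.94 + 15809.52 = 180058.46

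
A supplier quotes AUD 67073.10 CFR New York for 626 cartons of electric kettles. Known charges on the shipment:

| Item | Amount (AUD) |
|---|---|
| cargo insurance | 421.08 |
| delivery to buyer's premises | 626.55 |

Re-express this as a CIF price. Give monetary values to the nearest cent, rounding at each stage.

CIF price: AUD 67494.18

Not relevant to the conversion: delivery — on the buyer under both terms; not part of either seller's price.
From CFR to CIF, the seller additionally bears: insurance.
CIF price = 67073.10 + 421.08 = 67494.18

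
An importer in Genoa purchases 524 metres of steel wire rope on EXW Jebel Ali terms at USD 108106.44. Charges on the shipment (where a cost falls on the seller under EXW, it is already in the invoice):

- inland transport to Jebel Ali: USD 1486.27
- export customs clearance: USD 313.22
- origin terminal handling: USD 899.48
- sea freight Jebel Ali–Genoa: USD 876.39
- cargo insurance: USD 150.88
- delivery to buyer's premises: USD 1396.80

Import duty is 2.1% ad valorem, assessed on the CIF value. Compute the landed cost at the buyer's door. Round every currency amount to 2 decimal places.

Total landed cost: USD 115577.97

EXW: the seller makes goods available at their premises; the buyer bears all onward costs.
CIF value = EXW price + inland to port + export clearance + origin terminal + freight + insurance = 108106.44 + 1486.27 + 313.22 + 899.48 + 876.39 + 150.88 = 111832.68
Import duty = 111832.68 × 2.1% = 2348.49
Buyer bears: inland to port 1486.27 + export clearance 313.22 + origin terminal 899.48 + freight 876.39 + insurance 150.88 + delivery 1396.80 + duty 2348.49 = 7471.53
Landed cost = invoice 108106.44 + 7471.53 = 115577.97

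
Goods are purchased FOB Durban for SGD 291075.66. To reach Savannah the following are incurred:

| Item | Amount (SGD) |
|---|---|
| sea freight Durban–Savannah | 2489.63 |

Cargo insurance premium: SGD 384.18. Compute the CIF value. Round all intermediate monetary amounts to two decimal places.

CIF = FOB price + freight + insurance
CIF = 291075.66 + 2489.63 + 384.18 = 293949.47

CIF value: SGD 293949.47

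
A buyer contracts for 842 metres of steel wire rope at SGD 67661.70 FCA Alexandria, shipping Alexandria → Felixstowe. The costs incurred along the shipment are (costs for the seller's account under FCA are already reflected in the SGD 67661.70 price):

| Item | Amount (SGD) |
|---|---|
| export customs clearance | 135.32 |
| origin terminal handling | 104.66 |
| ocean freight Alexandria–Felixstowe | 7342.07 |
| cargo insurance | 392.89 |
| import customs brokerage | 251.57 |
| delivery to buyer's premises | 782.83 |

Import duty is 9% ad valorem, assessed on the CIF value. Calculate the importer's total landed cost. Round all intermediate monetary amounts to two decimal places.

FCA: the seller delivers export-cleared goods to the carrier; the buyer bears costs from that point.
Already in the invoice (seller's account under FCA): export clearance — exclude.
CIF value = FCA price + origin terminal + freight + insurance = 67661.70 + 104.66 + 7342.07 + 392.89 = 75501.32
Import duty = 75501.32 × 9% = 6795.12
Buyer bears: origin terminal 104.66 + freight 7342.07 + insurance 392.89 + brokerage 251.57 + delivery 782.83 + duty 6795.12 = 15669.14
Landed cost = invoice 67661.70 + 15669.14 = 83330.84

Total landed cost: SGD 83330.84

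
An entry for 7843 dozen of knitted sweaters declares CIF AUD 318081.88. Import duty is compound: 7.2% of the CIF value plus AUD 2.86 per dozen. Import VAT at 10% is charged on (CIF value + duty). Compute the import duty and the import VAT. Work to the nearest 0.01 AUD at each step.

Import duty: AUD 45332.88; import VAT: AUD 36341.48

Ad valorem component: 318081.88 × 7.2% = 22901.90
Specific component: 7843 × 2.86 = 22430.98
Import duty = 22901.90 + 22430.98 = 45332.88
VAT base = CIF + duty = 318081.88 + 45332.88 = 363414.76
Import VAT = 363414.76 × 10% = 36341.48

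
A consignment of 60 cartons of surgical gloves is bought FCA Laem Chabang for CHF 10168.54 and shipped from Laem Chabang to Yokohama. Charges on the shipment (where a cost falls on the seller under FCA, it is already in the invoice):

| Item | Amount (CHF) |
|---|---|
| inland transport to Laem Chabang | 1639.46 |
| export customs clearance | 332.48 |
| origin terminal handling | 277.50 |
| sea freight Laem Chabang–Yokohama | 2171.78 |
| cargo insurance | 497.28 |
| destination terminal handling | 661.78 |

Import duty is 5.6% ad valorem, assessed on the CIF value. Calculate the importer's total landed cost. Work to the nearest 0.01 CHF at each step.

Total landed cost: CHF 14511.33

FCA: the seller delivers export-cleared goods to the carrier; the buyer bears costs from that point.
Already in the invoice (seller's account under FCA): inland to port, export clearance — exclude.
CIF value = FCA price + origin terminal + freight + insurance = 10168.54 + 277.50 + 2171.78 + 497.28 = 13115.10
Import duty = 13115.10 × 5.6% = 734.45
Buyer bears: origin terminal 277.50 + freight 2171.78 + insurance 497.28 + destination terminal 661.78 + duty 734.45 = 4342.79
Landed cost = invoice 10168.54 + 4342.79 = 14511.33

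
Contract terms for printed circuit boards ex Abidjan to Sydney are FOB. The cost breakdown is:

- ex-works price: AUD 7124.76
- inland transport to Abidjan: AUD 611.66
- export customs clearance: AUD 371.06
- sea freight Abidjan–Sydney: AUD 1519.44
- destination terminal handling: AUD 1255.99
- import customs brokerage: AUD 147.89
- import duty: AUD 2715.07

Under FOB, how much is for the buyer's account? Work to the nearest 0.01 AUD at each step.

Buyer's account: AUD 5638.39

FOB: the seller bears costs until goods are on board at the origin port; the buyer bears freight, insurance and all costs thereafter.
Seller's account: goods 7124.76 + inland to port 611.66 + export clearance 371.06 = 8107.48
Buyer's account: freight 1519.44 + destination terminal 1255.99 + brokerage 147.89 + duty 2715.07 = 5638.39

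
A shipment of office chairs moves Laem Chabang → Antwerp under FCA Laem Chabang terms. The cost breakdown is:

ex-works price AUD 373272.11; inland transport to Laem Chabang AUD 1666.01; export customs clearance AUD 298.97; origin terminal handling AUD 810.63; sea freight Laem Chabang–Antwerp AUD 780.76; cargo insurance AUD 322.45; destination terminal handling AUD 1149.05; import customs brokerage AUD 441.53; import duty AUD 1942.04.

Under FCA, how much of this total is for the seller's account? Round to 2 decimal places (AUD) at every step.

Seller's account: AUD 375237.09

FCA: the seller delivers export-cleared goods to the carrier; the buyer bears costs from that point.
Seller's account: goods 373272.11 + inland to port 1666.01 + export clearance 298.97 = 375237.09
Buyer's account: origin terminal 810.63 + freight 780.76 + insurance 322.45 + destination terminal 1149.05 + brokerage 441.53 + duty 1942.04 = 5446.46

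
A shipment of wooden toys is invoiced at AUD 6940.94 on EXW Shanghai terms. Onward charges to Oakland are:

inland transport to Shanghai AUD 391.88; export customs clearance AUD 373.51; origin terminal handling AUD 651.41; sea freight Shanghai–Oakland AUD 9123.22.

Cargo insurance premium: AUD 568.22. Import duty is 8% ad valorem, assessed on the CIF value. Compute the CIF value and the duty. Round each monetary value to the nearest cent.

CIF value: AUD 18049.18; import duty: AUD 1443.93

CIF = EXW price + pre-shipment costs + freight + insurance
CIF = 6940.94 + 391.88 + 373.51 + 651.41 + 9123.22 + 568.22 = 18049.18
Import duty = 18049.18 × 8% = 1443.93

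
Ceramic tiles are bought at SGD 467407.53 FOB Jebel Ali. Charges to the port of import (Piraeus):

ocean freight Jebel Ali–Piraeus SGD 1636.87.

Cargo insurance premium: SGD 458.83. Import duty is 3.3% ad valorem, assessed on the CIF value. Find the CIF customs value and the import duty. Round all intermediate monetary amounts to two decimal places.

CIF value: SGD 469503.23; import duty: SGD 15493.61

CIF = FOB price + freight + insurance
CIF = 467407.53 + 1636.87 + 458.83 = 469503.23
Import duty = 469503.23 × 3.3% = 15493.61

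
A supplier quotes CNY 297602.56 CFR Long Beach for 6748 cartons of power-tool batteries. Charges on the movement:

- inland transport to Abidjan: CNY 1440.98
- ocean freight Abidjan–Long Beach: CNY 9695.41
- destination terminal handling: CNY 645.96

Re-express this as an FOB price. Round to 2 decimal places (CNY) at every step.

Not relevant to the conversion: inland to port — on the seller under both CFR and FOB; already in the CFR price and stays in the FOB price. destination terminal — on the buyer under both terms; not part of either seller's price.
From CFR to FOB, the seller no longer bears: freight.
FOB price = 297602.56 − 9695.41 = 287907.15

FOB price: CNY 287907.15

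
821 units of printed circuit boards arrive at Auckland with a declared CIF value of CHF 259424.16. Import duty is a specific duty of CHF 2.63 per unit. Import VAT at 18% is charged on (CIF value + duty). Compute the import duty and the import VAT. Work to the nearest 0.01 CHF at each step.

Import duty = 821 × 2.63 = 2159.23
VAT base = CIF + duty = 259424.16 + 2159.23 = 261583.39
Import VAT = 261583.39 × 18% = 47085.01

Import duty: CHF 2159.23; import VAT: CHF 47085.01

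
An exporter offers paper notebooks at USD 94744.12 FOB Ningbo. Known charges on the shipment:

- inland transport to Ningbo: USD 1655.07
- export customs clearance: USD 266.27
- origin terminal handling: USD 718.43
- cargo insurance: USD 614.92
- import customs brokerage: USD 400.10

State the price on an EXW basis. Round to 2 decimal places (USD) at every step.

Not relevant to the conversion: insurance, brokerage — on the buyer under both terms; not part of either seller's price.
From FOB to EXW, the seller no longer bears: inland to port, export clearance, origin terminal.
EXW price = 94744.12 − 1655.07 − 266.27 − 718.43 = 92104.35

EXW price: USD 92104.35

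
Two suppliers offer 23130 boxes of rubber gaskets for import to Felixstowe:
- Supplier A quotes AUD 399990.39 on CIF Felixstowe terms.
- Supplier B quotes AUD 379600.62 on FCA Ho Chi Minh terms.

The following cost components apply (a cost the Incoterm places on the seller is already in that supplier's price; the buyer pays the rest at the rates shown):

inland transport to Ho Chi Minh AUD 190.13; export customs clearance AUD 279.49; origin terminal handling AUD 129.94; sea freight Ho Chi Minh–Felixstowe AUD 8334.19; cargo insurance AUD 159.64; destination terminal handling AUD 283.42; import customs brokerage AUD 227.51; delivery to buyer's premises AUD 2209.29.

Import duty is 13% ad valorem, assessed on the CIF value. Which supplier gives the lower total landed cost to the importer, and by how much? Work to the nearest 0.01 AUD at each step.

Supplier A (CIF):
The CIF price already equals the CIF value: 399990.39
Import duty = 399990.39 × 13% = 51998.75
Buyer bears (A): 283.42 + 227.51 + 2209.29 = 2720.22
Landed cost (A) = invoice 399990.39 + 2720.22 + duty 51998.75 = 454709.36
Supplier B (FCA):
CIF value = FCA price + origin terminal + freight + insurance = 379600.62 + 129.94 + 8334.19 + 159.64 = 388224.39
Import duty = 388224.39 × 13% = 50469.17
Buyer bears (B): 129.94 + 8334.19 + 159.64 + 283.42 + 227.51 + 2209.29 = 11343.99
Landed cost (B) = invoice 379600.62 + 11343.99 + duty 50469.17 = 441413.78
Difference = |454709.36 − 441413.78| = 13295.58

Supplier B is cheaper by AUD 13295.58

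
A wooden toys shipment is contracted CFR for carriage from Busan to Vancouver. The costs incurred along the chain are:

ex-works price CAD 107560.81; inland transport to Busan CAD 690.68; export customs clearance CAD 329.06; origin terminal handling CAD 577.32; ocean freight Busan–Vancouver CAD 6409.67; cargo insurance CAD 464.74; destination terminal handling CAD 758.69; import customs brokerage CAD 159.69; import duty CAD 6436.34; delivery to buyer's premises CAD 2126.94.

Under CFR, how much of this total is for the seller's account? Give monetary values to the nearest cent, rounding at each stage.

Seller's account: CAD 115567.54

CFR: the seller pays costs through ocean freight to the destination port, but not insurance.
Seller's account: goods 107560.81 + inland to port 690.68 + export clearance 329.06 + origin terminal 577.32 + freight 6409.67 = 115567.54
Buyer's account: insurance 464.74 + destination terminal 758.69 + brokerage 159.69 + duty 6436.34 + delivery 2126.94 = 9946.40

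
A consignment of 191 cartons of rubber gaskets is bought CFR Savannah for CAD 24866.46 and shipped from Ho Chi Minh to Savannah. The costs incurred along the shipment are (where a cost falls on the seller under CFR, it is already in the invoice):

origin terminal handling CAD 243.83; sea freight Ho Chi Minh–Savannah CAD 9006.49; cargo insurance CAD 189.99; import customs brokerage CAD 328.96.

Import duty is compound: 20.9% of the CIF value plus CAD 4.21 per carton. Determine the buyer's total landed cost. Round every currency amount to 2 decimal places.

Total landed cost: CAD 31426.32

CFR: the seller pays costs through ocean freight to the destination port, but not insurance.
Already in the invoice (seller's account under CFR): origin terminal, freight — exclude.
CIF value = CFR price + insurance = 24866.46 + 189.99 = 25056.45
Ad valorem component: 25056.45 × 20.9% = 5236.80
Specific component: 191 × 4.21 = 804.11
Import duty = 5236.80 + 804.11 = 6040.91
Buyer bears: insurance 189.99 + brokerage 328.96 + duty 6040.91 = 6559.86
Landed cost = invoice 24866.46 + 6559.86 = 31426.32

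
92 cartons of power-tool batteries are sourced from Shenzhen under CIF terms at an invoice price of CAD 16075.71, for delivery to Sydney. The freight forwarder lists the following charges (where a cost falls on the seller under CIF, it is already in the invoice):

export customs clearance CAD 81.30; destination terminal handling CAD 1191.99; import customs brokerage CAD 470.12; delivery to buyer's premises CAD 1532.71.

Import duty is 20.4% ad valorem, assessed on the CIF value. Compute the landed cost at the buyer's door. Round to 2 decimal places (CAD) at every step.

CIF: the seller pays costs through ocean freight and marine insurance to the destination port.
Already in the invoice (seller's account under CIF): export clearance — exclude.
The CIF price already equals the CIF value: 16075.71
Import duty = 16075.71 × 20.4% = 3279.44
Buyer bears: destination terminal 1191.99 + brokerage 470.12 + delivery 1532.71 + duty 3279.44 = 6474.26
Landed cost = invoice 16075.71 + 6474.26 = 22549.97

Total landed cost: CAD 22549.97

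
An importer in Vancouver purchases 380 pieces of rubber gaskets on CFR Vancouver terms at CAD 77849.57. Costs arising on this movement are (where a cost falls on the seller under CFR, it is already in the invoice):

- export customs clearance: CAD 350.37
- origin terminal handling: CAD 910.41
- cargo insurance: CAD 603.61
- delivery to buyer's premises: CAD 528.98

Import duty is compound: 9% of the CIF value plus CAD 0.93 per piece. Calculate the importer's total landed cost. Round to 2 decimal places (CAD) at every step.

CFR: the seller pays costs through ocean freight to the destination port, but not insurance.
Already in the invoice (seller's account under CFR): export clearance, origin terminal — exclude.
CIF value = CFR price + insurance = 77849.57 + 603.61 = 78453.18
Ad valorem component: 78453.18 × 9% = 7060.79
Specific component: 380 × 0.93 = 353.40
Import duty = 7060.79 + 353.40 = 7414.19
Buyer bears: insurance 603.61 + delivery 528.98 + duty 7414.19 = 8546.78
Landed cost = invoice 77849.57 + 8546.78 = 86396.35

Total landed cost: CAD 86396.35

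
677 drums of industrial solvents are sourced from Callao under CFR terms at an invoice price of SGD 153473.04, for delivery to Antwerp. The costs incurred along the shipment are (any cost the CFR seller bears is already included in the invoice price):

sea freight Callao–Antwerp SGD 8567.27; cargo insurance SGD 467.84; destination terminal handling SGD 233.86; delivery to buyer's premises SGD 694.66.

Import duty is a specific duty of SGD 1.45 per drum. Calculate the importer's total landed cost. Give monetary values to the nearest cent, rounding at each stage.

CFR: the seller pays costs through ocean freight to the destination port, but not insurance.
Already in the invoice (seller's account under CFR): freight — exclude.
CIF value = CFR price + insurance = 153473.04 + 467.84 = 153940.88
Import duty = 677 × 1.45 = 981.65
Buyer bears: insurance 467.84 + destination terminal 233.86 + delivery 694.66 + duty 981.65 = 2378.01
Landed cost = invoice 153473.04 + 2378.01 = 155851.05

Total landed cost: SGD 155851.05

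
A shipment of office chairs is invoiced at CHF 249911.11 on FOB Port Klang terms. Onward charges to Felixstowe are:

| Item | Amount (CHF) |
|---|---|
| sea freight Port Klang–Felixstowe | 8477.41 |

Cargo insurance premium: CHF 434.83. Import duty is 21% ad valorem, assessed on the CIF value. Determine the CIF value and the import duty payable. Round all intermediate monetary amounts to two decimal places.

CIF value: CHF 258823.35; import duty: CHF 54352.90

CIF = FOB price + freight + insurance
CIF = 249911.11 + 8477.41 + 434.83 = 258823.35
Import duty = 258823.35 × 21% = 54352.90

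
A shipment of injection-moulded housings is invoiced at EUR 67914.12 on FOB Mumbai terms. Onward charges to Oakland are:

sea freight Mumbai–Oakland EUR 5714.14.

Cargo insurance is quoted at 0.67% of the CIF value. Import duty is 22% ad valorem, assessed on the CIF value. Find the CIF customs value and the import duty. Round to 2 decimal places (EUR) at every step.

CIF value: EUR 74124.90; import duty: EUR 16307.48

Let C be the CIF value. C = FOB price + freight + 0.67% × C
C − 0.67% × C = 67914.12 + 5714.14
0.9933 × C = 73628.26
C = 73628.26 / 0.9933 = 74124.90
Insurance premium = 0.67% × 74124.90 = 496.64
Import duty = 74124.90 × 22% = 16307.48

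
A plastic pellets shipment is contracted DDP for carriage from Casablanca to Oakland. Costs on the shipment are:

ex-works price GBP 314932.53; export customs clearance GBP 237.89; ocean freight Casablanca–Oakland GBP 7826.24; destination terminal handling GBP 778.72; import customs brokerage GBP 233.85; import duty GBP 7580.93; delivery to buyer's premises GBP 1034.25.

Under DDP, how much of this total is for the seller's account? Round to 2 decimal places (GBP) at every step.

Seller's account: GBP 332624.41

DDP: the seller bears all costs including import duty.
Seller's account: goods 314932.53 + export clearance 237.89 + freight 7826.24 + destination terminal 778.72 + brokerage 233.85 + duty 7580.93 + delivery 1034.25 = 332624.41
Buyer's account: 0.00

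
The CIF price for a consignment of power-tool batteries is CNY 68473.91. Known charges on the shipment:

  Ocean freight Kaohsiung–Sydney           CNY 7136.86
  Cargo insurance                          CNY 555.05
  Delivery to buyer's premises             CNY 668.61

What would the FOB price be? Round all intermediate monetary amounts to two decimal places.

Not relevant to the conversion: delivery — on the buyer under both terms; not part of either seller's price.
From CIF to FOB, the seller no longer bears: freight, insurance.
FOB price = 68473.91 − 7136.86 − 555.05 = 60782.00

FOB price: CNY 60782.00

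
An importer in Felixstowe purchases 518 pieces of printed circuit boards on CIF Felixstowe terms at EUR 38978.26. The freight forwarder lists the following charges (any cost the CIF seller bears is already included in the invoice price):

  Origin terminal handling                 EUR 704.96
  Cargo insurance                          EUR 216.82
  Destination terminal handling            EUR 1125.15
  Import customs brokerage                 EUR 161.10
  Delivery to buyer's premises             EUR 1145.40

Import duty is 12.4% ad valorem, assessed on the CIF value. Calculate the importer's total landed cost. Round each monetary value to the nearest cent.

CIF: the seller pays costs through ocean freight and marine insurance to the destination port.
Already in the invoice (seller's account under CIF): origin terminal, insurance — exclude.
The CIF price already equals the CIF value: 38978.26
Import duty = 38978.26 × 12.4% = 4833.30
Buyer bears: destination terminal 1125.15 + brokerage 161.10 + delivery 1145.40 + duty 4833.30 = 7264.95
Landed cost = invoice 38978.26 + 7264.95 = 46243.21

Total landed cost: EUR 46243.21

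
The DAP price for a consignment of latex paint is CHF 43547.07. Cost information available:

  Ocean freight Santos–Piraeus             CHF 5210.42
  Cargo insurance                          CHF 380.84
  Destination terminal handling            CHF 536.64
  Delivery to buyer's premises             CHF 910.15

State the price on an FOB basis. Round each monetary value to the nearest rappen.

FOB price: CHF 36509.02

From DAP to FOB, the seller no longer bears: freight, insurance, destination terminal, delivery.
FOB price = 43547.07 − 5210.42 − 380.84 − 536.64 − 910.15 = 36509.02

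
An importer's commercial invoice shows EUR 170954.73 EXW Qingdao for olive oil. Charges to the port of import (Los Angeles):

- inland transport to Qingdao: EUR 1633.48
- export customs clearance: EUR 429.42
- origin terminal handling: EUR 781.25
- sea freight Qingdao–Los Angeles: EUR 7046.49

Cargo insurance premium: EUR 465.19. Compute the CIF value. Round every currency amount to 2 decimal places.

CIF value: EUR 181310.56

CIF = EXW price + pre-shipment costs + freight + insurance
CIF = 170954.73 + 1633.48 + 429.42 + 781.25 + 7046.49 + 465.19 = 181310.56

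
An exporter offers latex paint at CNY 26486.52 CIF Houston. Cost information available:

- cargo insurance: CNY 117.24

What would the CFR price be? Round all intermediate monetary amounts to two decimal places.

CFR price: CNY 26369.28

From CIF to CFR, the seller no longer bears: insurance.
CFR price = 26486.52 − 117.24 = 26369.28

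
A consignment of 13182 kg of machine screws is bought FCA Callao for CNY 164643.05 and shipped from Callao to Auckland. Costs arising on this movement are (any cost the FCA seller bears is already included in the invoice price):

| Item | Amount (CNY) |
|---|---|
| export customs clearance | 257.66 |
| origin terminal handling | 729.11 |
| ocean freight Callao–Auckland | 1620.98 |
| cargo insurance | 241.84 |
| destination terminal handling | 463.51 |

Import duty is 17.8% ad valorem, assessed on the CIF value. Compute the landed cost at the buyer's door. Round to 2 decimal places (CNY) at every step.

Total landed cost: CNY 197466.32

FCA: the seller delivers export-cleared goods to the carrier; the buyer bears costs from that point.
Already in the invoice (seller's account under FCA): export clearance — exclude.
CIF value = FCA price + origin terminal + freight + insurance = 164643.05 + 729.11 + 1620.98 + 241.84 = 167234.98
Import duty = 167234.98 × 17.8% = 29767.83
Buyer bears: origin terminal 729.11 + freight 1620.98 + insurance 241.84 + destination terminal 463.51 + duty 29767.83 = 32823.27
Landed cost = invoice 164643.05 + 32823.27 = 197466.32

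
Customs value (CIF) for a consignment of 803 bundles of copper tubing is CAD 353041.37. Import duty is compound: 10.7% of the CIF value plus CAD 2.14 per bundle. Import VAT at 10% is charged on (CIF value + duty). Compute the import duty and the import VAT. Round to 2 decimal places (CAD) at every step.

Ad valorem component: 353041.37 × 10.7% = 37775.43
Specific component: 803 × 2.14 = 1718.42
Import duty = 37775.43 + 1718.42 = 39493.85
VAT base = CIF + duty = 353041.37 + 39493.85 = 392535.22
Import VAT = 392535.22 × 10% = 39253.52

Import duty: CAD 39493.85; import VAT: CAD 39253.52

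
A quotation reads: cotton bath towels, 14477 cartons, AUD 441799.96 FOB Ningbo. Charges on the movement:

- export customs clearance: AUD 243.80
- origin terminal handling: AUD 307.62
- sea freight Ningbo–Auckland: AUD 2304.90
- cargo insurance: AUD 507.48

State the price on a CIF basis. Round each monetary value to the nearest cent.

CIF price: AUD 444612.34

Not relevant to the conversion: export clearance, origin terminal — on the seller under both FOB and CIF; already in the FOB price and stays in the CIF price.
From FOB to CIF, the seller additionally bears: freight, insurance.
CIF price = 441799.96 + 2304.90 + 507.48 = 444612.34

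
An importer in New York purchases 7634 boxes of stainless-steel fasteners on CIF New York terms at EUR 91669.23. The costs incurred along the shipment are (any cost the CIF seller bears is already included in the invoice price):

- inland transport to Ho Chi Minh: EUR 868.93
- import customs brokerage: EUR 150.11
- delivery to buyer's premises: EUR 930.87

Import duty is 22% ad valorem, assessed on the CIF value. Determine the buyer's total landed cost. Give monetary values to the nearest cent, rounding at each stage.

CIF: the seller pays costs through ocean freight and marine insurance to the destination port.
Already in the invoice (seller's account under CIF): inland to port — exclude.
The CIF price already equals the CIF value: 91669.23
Import duty = 91669.23 × 22% = 20167.23
Buyer bears: brokerage 150.11 + delivery 930.87 + duty 20167.23 = 21248.21
Landed cost = invoice 91669.23 + 21248.21 = 112917.44

Total landed cost: EUR 112917.44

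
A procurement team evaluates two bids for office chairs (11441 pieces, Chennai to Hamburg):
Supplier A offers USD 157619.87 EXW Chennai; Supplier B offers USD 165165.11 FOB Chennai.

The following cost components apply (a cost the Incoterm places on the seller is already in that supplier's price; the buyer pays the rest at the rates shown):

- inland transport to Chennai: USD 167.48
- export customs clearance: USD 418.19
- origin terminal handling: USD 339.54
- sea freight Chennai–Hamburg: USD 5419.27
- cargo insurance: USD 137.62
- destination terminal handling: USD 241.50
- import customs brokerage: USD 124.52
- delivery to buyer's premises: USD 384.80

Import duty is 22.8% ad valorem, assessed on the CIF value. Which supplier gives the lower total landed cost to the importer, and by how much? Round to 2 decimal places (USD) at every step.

Supplier A (EXW):
CIF value = EXW price + inland to port + export clearance + origin terminal + freight + insurance = 157619.87 + 167.48 + 418.19 + 339.54 + 5419.27 + 137.62 = 164101.97
Import duty = 164101.97 × 22.8% = 37415.25
Buyer bears (A): 167.48 + 418.19 + 339.54 + 5419.27 + 137.62 + 241.50 + 124.52 + 384.80 = 7232.92
Landed cost (A) = invoice 157619.87 + 7232.92 + duty 37415.25 = 202268.04
Supplier B (FOB):
CIF value = FOB price + freight + insurance = 165165.11 + 5419.27 + 137.62 = 170722.00
Import duty = 170722.00 × 22.8% = 38924.62
Buyer bears (B): 5419.27 + 137.62 + 241.50 + 124.52 + 384.80 = 6307.71
Landed cost (B) = invoice 165165.11 + 6307.71 + duty 38924.62 = 210397.44
Difference = |202268.04 − 210397.44| = 8129.40

Supplier A is cheaper by USD 8129.40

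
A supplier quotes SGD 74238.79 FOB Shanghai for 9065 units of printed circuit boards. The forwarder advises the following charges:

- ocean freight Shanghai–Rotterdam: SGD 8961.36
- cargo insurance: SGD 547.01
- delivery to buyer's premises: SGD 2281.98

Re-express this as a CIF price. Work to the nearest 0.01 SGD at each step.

Not relevant to the conversion: delivery — on the buyer under both terms; not part of either seller's price.
From FOB to CIF, the seller additionally bears: freight, insurance.
CIF price = 74238.79 + 8961.36 + 547.01 = 83747.16

CIF price: SGD 83747.16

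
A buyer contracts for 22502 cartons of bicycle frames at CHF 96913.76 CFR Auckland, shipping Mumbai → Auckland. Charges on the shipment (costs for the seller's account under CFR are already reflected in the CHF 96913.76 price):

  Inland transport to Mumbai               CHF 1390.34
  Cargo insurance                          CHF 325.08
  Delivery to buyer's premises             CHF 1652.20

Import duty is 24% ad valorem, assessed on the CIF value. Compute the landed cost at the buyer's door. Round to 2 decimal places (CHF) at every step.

Total landed cost: CHF 122228.36

CFR: the seller pays costs through ocean freight to the destination port, but not insurance.
Already in the invoice (seller's account under CFR): inland to port — exclude.
CIF value = CFR price + insurance = 96913.76 + 325.08 = 97238.84
Import duty = 97238.84 × 24% = 23337.32
Buyer bears: insurance 325.08 + delivery 1652.20 + duty 23337.32 = 25314.60
Landed cost = invoice 96913.76 + 25314.60 = 122228.36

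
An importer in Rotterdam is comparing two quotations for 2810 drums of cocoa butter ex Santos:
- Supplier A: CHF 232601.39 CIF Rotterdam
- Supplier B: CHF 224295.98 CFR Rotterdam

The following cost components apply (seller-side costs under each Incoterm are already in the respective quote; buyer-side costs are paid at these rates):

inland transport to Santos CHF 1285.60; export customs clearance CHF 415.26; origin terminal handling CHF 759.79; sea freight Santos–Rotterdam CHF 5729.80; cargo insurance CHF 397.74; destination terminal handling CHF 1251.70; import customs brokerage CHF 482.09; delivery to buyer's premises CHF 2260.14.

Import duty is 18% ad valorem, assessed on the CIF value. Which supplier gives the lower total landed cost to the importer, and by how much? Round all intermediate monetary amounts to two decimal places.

Supplier A (CIF):
The CIF price already equals the CIF value: 232601.39
Import duty = 232601.39 × 18% = 41868.25
Buyer bears (A): 1251.70 + 482.09 + 2260.14 = 3993.93
Landed cost (A) = invoice 232601.39 + 3993.93 + duty 41868.25 = 278463.57
Supplier B (CFR):
CIF value = CFR price + insurance = 224295.98 + 397.74 = 224693.72
Import duty = 224693.72 × 18% = 40444.87
Buyer bears (B): 397.74 + 1251.70 + 482.09 + 2260.14 = 4391.67
Landed cost (B) = invoice 224295.98 + 4391.67 + duty 40444.87 = 269132.52
Difference = |278463.57 − 269132.52| = 9331.05

Supplier B is cheaper by CHF 9331.05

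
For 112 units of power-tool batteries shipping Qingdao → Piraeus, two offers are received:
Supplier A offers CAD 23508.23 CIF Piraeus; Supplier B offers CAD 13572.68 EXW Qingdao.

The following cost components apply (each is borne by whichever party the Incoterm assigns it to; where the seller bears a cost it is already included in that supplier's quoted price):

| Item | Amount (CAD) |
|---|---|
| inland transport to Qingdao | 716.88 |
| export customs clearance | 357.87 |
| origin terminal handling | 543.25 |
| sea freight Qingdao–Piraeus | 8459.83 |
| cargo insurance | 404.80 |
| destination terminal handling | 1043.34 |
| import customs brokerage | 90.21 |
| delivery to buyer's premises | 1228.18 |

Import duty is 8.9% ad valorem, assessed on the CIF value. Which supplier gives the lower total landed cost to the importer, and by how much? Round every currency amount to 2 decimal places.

Supplier A (CIF):
The CIF price already equals the CIF value: 23508.23
Import duty = 23508.23 × 8.9% = 2092.23
Buyer bears (A): 1043.34 + 90.21 + 1228.18 = 2361.73
Landed cost (A) = invoice 23508.23 + 2361.73 + duty 2092.23 = 27962.19
Supplier B (EXW):
CIF value = EXW price + inland to port + export clearance + origin terminal + freight + insurance = 13572.68 + 716.88 + 357.87 + 543.25 + 8459.83 + 404.80 = 24055.31
Import duty = 24055.31 × 8.9% = 2140.92
Buyer bears (B): 716.88 + 357.87 + 543.25 + 8459.83 + 404.80 + 1043.34 + 90.21 + 1228.18 = 12844.36
Landed cost (B) = invoice 13572.68 + 12844.36 + duty 2140.92 = 28557.96
Difference = |27962.19 − 28557.96| = 595.77

Supplier A is cheaper by CAD 595.77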